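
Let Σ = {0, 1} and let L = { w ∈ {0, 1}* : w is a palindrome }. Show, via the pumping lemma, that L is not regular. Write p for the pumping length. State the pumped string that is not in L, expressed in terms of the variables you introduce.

Assume L is regular. Let p be the pumping length given by the pumping lemma.
Take w = 0^p 1 0^p, a palindrome of length 2p+1 ≥ p.
Write w = xyz as guaranteed by the lemma, with |xy| ≤ p and |y| > 0.
Since the first p symbols of w are all 0's and |xy| ≤ p, y lies entirely in the leading 0-block: y = 0^k for some k with 1 ≤ k ≤ p.
Pump with i = 2: xy^2z = 0^{p+k} 1 0^p. Its reverse is 0^p 1 0^{p+k}, which differs from xy^2z since k ≥ 1. So xy^2z is not a palindrome and xy^2z ∉ L.
Contradiction. Therefore L is not regular.

0^{p+k} 1 0^p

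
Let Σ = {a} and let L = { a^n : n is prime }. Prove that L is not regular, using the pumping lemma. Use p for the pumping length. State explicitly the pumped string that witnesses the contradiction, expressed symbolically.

a^{q(1+k)}

Assume L is regular. Let p be the pumping length given by the pumping lemma.
Let q be a prime with q ≥ p+2 (infinitely many primes exist), and take w = a^q ∈ L with |w| = q ≥ p.
By the pumping lemma, w = xyz with |xy| ≤ p and |y| ≥ 1.
Then y = a^k for some k with 1 ≤ k ≤ p.
Since 1 ≤ k ≤ p, |xz| = q-k. Pump with i = q+1: |xy^{q+1}z| = (q-k)+(q+1)k = q+qk = q(1+k), which is composite (both factors ≥ 2). So xy^{q+1}z = a^{q(1+k)} ∉ L.
This is a contradiction; hence L is not regular.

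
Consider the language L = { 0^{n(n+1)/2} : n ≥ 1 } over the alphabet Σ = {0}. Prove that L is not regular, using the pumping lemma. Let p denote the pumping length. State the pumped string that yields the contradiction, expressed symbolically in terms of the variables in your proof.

0^{p(p+1)/2+k}

Suppose for contradiction that L is regular, and let p be the pumping length.
Take w = 0^{p(p+1)/2} ∈ L with |w| = p(p+1)/2 ≥ p.
The pumping lemma gives a decomposition w = xyz where |xy| ≤ p and |y| > 0.
Then y = 0^k for some k with 1 ≤ k ≤ p.
Pump with i = 2: xy^2z = 0^{p(p+1)/2+k}. Since 1 ≤ k ≤ p, p(p+1)/2 < p(p+1)/2+k ≤ p(p+1)/2+p < (p+1)(p+2)/2, so p(p+1)/2+k is strictly between consecutive triangular numbers. So xy^2z ∉ L.
This is a contradiction; hence L is not regular.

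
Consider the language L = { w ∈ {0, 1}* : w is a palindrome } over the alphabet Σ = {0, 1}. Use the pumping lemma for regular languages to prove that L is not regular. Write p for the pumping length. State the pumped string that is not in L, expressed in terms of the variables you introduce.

Assume L is regular. Let p be the pumping length given by the pumping lemma.
Take w = 0^p 1 0^p, a palindrome of length 2p+1 ≥ p.
The pumping lemma gives a decomposition w = xyz where |xy| ≤ p and |y| ≥ 1.
Because |xy| ≤ p and w begins with p copies of 0, we have y = 0^k with 1 ≤ k ≤ p.
Pump with i = 2: xy^2z = 0^{p+k} 1 0^p. Its reverse is 0^p 1 0^{p+k}, which differs from xy^2z since k ≥ 1. So xy^2z is not a palindrome and xy^2z ∉ L.
Contradiction. Therefore L is not regular.

0^{p+k} 1 0^p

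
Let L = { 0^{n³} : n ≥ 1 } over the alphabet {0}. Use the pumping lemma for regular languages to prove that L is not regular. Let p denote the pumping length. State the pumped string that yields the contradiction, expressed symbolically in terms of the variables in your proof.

Assume L is regular. Let p be the pumping length given by the pumping lemma.
Take w = 0^{p³} ∈ L with |w| = p³ ≥ p.
Write w = xyz as guaranteed by the lemma, with |xy| ≤ p and y is nonempty.
Then y = 0^k for some k with 1 ≤ k ≤ p.
Pump with i = 2: xy^2z = 0^{p³+k}. Since 1 ≤ k ≤ p, p³ < p³+k ≤ p³+p < p³+3p²+3p+1 = (p+1)³, so p³+k is not a perfect cube. So xy^2z ∉ L.
Contradiction. Therefore L is not regular.

0^{p³+k}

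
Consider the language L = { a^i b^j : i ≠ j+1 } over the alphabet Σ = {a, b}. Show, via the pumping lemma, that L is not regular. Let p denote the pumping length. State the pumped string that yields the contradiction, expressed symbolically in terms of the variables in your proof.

a^{p+p!} b^{p+p!-1}

Suppose for contradiction that L is regular, and let p be the pumping length.
Choose w = a^p b^{p+p!-1}. Since p ≠ (p+p!-1)+1 = p+p!, w ∈ L; and |w| ≥ p.
The pumping lemma gives a decomposition w = xyz where |xy| ≤ p and |y| ≥ 1.
Because |xy| ≤ p and w begins with p copies of a, we have y = a^k with 1 ≤ k ≤ p.
Since 1 ≤ k ≤ p, k divides p!; set t = 1 + p!/k. Then xy^t z has p + (p!/k)·k = p + p! copies of a. Now the a-count is p+p! and (b-count)+1 = (p+p!-1)+1 = p+p!, so i ≠ j+1 fails. So xy^t z = a^{p+p!} b^{p+p!-1} ∉ L.
This is a contradiction; hence L is not regular.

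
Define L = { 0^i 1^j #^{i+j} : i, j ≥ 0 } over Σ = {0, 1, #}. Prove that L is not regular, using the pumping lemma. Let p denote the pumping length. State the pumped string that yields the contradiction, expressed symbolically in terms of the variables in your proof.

0^{p+k} 1^p #^{2p}

Assume L is regular. Let p be the pumping length given by the pumping lemma.
Take w = 0^p 1^p #^{2p} ∈ L (with i=j=p, i+j=2p), |w| = 4p ≥ p.
The pumping lemma gives a decomposition w = xyz where |xy| ≤ p and |y| > 0.
Since the first p symbols of w are all 0's and |xy| ≤ p, y lies entirely in the leading 0-block: y = 0^k for some k with 1 ≤ k ≤ p.
Consider xy^2z = 0^{p+k} 1^p #^{2p}. Now the 0- and 1-counts sum to 2p+k, but the #-count is 2p ≠ 2p+k. So xy^2z ∉ L.
This contradicts the pumping lemma, so L is not regular.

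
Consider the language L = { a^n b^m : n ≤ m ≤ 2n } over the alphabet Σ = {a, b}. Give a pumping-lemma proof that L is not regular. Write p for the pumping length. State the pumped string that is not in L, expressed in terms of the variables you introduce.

Assume L is regular. Let p be the pumping length given by the pumping lemma.
Take w = a^p b^p ∈ L (since p ≤ p ≤ 2p), with |w| = 2p ≥ p.
The pumping lemma gives a decomposition w = xyz where |xy| ≤ p and |y| > 0.
Because |xy| ≤ p and w begins with p copies of a, we have y = a^k with 1 ≤ k ≤ p.
Pump with i = 2: xy^2z = a^{p+k} b^p. Now n = p+k > p = m, so the condition n ≤ m fails. Thus xy^2z ∉ L.
This contradicts the pumping lemma, so L is not regular.

a^{p+k} b^p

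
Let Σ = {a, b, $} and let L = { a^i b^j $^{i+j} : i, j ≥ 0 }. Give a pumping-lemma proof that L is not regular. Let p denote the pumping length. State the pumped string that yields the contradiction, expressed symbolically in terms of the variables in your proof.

Assume L is regular. Let p be the pumping length given by the pumping lemma.
Take w = a^p b^p $^{2p} ∈ L (with i=j=p, i+j=2p), |w| = 4p ≥ p.
Write w = xyz as guaranteed by the lemma, with |xy| ≤ p and |y| ≥ 1.
The first p characters of w are a's, so xy (and hence y) consists only of a's. Write y = a^k, 1 ≤ k ≤ p.
Consider xy^2z = a^{p+k} b^p $^{2p}. Now the a- and b-counts sum to 2p+k, but the $-count is 2p ≠ 2p+k. So xy^2z ∉ L.
This contradicts the pumping lemma, so L is not regular.

a^{p+k} b^p $^{2p}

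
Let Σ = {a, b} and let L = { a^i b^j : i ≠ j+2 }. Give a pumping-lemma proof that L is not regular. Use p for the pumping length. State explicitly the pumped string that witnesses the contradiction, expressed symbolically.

a^{p+p!} b^{p+p!-2}

Assume L is regular; let p be its pumping constant.
Choose w = a^p b^{p+p!-2}. Since p ≠ (p+p!-2)+2 = p+p!, w ∈ L; and |w| ≥ p.
By the pumping lemma, w = xyz with |xy| ≤ p and |y| > 0.
The first p characters of w are a's, so xy (and hence y) consists only of a's. Write y = a^k, 1 ≤ k ≤ p.
Since 1 ≤ k ≤ p, k divides p!; set t = 1 + p!/k. Then xy^t z has p + (p!/k)·k = p + p! copies of a. Now the a-count is p+p! and (b-count)+2 = (p+p!-2)+2 = p+p!, so i ≠ j+2 fails. So xy^t z = a^{p+p!} b^{p+p!-2} ∉ L.
Contradiction. Therefore L is not regular.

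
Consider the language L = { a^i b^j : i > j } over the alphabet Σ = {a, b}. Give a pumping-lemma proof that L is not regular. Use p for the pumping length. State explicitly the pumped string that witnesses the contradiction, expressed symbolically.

Toward a contradiction, assume L is regular with pumping length p.
Choose w = a^{p+1} b^p ∈ L, with |w| = 2p+1 ≥ p.
By the pumping lemma, w = xyz with |xy| ≤ p and |y| ≥ 1.
The first p characters of w are a's, so xy (and hence y) consists only of a's. Write y = a^k, 1 ≤ k ≤ p.
Consider xy^0z = xz = a^{p+1-k} b^p. Since k ≥ 1, the a-count p+1-k is at most p, so i > j fails; thus xz ∉ L.
This is a contradiction; hence L is not regular.

a^{p+1-k} b^p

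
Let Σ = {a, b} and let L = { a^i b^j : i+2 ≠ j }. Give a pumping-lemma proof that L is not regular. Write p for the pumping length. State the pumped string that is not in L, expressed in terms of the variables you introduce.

a^{p+p!} b^{p+p!+2}

Assume L is regular; let p be its pumping constant.
Choose w = a^p b^{p+p!+2}. Since p ≠ (p+p!+2)-2 = p+p!, w ∈ L; and |w| ≥ p.
Write w = xyz as guaranteed by the lemma, with |xy| ≤ p and |y| > 0.
The first p characters of w are a's, so xy (and hence y) consists only of a's. Write y = a^k, 1 ≤ k ≤ p.
Since 1 ≤ k ≤ p, k divides p!; set t = 1 + p!/k. Then xy^t z has p + (p!/k)·k = p + p! copies of a. Now the a-count is p+p! and (b-count)-2 = (p+p!+2)-2 = p+p!, so i+2 ≠ j fails. So xy^t z = a^{p+p!} b^{p+p!+2} ∉ L.
This is a contradiction; hence L is not regular.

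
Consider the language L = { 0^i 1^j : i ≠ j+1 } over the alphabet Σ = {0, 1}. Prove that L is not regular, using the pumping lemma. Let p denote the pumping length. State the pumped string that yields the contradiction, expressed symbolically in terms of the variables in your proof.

0^{p+p!} 1^{p+p!-1}

Assume L is regular. Let p be the pumping length given by the pumping lemma.
Choose w = 0^p 1^{p+p!-1}. Since p ≠ (p+p!-1)+1 = p+p!, w ∈ L; and |w| ≥ p.
By the pumping lemma, w = xyz with |xy| ≤ p and y is nonempty.
Since the first p symbols of w are all 0's and |xy| ≤ p, y lies entirely in the leading 0-block: y = 0^k for some k with 1 ≤ k ≤ p.
Since 1 ≤ k ≤ p, k divides p!; set t = 1 + p!/k. Then xy^t z has p + (p!/k)·k = p + p! copies of 0. Now the 0-count is p+p! and (1-count)+1 = (p+p!-1)+1 = p+p!, so i ≠ j+1 fails. So xy^t z = 0^{p+p!} 1^{p+p!-1} ∉ L.
This is a contradiction; hence L is not regular.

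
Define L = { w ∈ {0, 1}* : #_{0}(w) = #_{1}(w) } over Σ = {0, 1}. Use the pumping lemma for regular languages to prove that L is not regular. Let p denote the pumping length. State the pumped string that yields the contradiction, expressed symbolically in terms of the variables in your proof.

0^{p+k} 1^p

Suppose for contradiction that L is regular, and let p be the pumping length.
Choose w = 0^p 1^p ∈ L with |w| = 2p ≥ p.
Write w = xyz as guaranteed by the lemma, with |xy| ≤ p and |y| > 0.
Because |xy| ≤ p and w begins with p copies of 0, we have y = 0^k with 1 ≤ k ≤ p.
Pump with i = 2: xy^2z = 0^{p+k} 1^p has p+k occurrences of 0 but only p of 1. Since k ≥ 1 the counts differ, so xy^2z ∉ L.
This contradicts the pumping lemma, so L is not regular.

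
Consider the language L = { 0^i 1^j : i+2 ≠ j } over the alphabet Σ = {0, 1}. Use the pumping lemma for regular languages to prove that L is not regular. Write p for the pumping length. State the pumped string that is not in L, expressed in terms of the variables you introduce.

0^{p+p!} 1^{p+p!+2}

Assume L is regular. Let p be the pumping length given by the pumping lemma.
Choose w = 0^p 1^{p+p!+2}. Since p ≠ (p+p!+2)-2 = p+p!, w ∈ L; and |w| ≥ p.
The pumping lemma gives a decomposition w = xyz where |xy| ≤ p and |y| ≥ 1.
Because |xy| ≤ p and w begins with p copies of 0, we have y = 0^k with 1 ≤ k ≤ p.
Since 1 ≤ k ≤ p, k divides p!; set t = 1 + p!/k. Then xy^t z has p + (p!/k)·k = p + p! copies of 0. Now the 0-count is p+p! and (1-count)-2 = (p+p!+2)-2 = p+p!, so i+2 ≠ j fails. So xy^t z = 0^{p+p!} 1^{p+p!+2} ∉ L.
This contradicts the pumping lemma, so L is not regular.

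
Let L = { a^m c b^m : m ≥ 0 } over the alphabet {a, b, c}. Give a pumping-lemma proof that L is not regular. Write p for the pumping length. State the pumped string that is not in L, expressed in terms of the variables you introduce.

a^{p+k} c b^p

Toward a contradiction, assume L is regular with pumping length p.
Take w = a^p c b^p ∈ L with |w| = 2p+1 ≥ p.
The pumping lemma gives a decomposition w = xyz where |xy| ≤ p and |y| > 0.
Since the first p symbols of w are all a's and |xy| ≤ p, y lies entirely in the leading a-block: y = a^k for some k with 1 ≤ k ≤ p.
Pump with i = 2: xy^2z = a^{p+k} c b^p, which would require p+k = p. But k ≥ 1, so xy^2z ∉ L.
This is a contradiction; hence L is not regular.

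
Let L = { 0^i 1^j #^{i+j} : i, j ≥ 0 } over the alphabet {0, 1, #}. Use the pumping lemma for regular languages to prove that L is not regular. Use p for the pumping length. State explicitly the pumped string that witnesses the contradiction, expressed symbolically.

0^{p+k} 1^p #^{2p}

Suppose for contradiction that L is regular, and let p be the pumping length.
Take w = 0^p 1^p #^{2p} ∈ L (with i=j=p, i+j=2p), |w| = 4p ≥ p.
Write w = xyz as guaranteed by the lemma, with |xy| ≤ p and |y| > 0.
Because |xy| ≤ p and w begins with p copies of 0, we have y = 0^k with 1 ≤ k ≤ p.
Consider xy^2z = 0^{p+k} 1^p #^{2p}. Now the 0- and 1-counts sum to 2p+k, but the #-count is 2p ≠ 2p+k. So xy^2z ∉ L.
This is a contradiction; hence L is not regular.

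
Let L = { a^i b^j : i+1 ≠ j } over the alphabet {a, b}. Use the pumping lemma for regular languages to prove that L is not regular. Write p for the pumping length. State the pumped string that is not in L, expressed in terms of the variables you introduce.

Assume L is regular. Let p be the pumping length given by the pumping lemma.
Choose w = a^p b^{p+p!+1}. Since p ≠ (p+p!+1)-1 = p+p!, w ∈ L; and |w| ≥ p.
By the pumping lemma, w = xyz with |xy| ≤ p and |y| > 0.
Since the first p symbols of w are all a's and |xy| ≤ p, y lies entirely in the leading a-block: y = a^k for some k with 1 ≤ k ≤ p.
Since 1 ≤ k ≤ p, k divides p!; set t = 1 + p!/k. Then xy^t z has p + (p!/k)·k = p + p! copies of a. Now the a-count is p+p! and (b-count)-1 = (p+p!+1)-1 = p+p!, so i+1 ≠ j fails. So xy^t z = a^{p+p!} b^{p+p!+1} ∉ L.
This contradicts the pumping lemma, so L is not regular.

a^{p+p!} b^{p+p!+1}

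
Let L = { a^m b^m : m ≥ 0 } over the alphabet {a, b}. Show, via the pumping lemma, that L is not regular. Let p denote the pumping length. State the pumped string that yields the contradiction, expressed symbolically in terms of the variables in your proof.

a^{p+k} b^p

Suppose for contradiction that L is regular, and let p be the pumping length.
Take w = a^p b^p. Then w ∈ L and |w| = 2p ≥ p.
Write w = xyz as guaranteed by the lemma, with |xy| ≤ p and |y| > 0.
The first p characters of w are a's, so xy (and hence y) consists only of a's. Write y = a^k, 1 ≤ k ≤ p.
Pump with i = 2: xy^2z = a^{p+k} b^p. For this to lie in L we would need p = p+k, which forces k = 0. But k ≥ 1, so xy^2z ∉ L.
Contradiction. Therefore L is not regular.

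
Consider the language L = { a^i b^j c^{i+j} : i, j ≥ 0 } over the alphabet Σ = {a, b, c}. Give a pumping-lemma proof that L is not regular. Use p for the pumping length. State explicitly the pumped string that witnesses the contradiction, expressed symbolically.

Assume L is regular; let p be its pumping constant.
Take w = a^p b^p c^{2p} ∈ L (with i=j=p, i+j=2p), |w| = 4p ≥ p.
The pumping lemma gives a decomposition w = xyz where |xy| ≤ p and |y| > 0.
Because |xy| ≤ p and w begins with p copies of a, we have y = a^k with 1 ≤ k ≤ p.
Consider xy^2z = a^{p+k} b^p c^{2p}. Now the a- and b-counts sum to 2p+k, but the c-count is 2p ≠ 2p+k. So xy^2z ∉ L.
Contradiction. Therefore L is not regular.

a^{p+k} b^p c^{2p}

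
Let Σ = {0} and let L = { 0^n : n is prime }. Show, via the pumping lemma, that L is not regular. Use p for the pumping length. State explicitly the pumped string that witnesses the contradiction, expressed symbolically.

0^{q(1+k)}

Toward a contradiction, assume L is regular with pumping length p.
Let q be a prime with q ≥ p+2 (infinitely many primes exist), and take w = 0^q ∈ L with |w| = q ≥ p.
By the pumping lemma, w = xyz with |xy| ≤ p and |y| ≥ 1.
Then y = 0^k for some k with 1 ≤ k ≤ p.
Since 1 ≤ k ≤ p, |xz| = q-k. Pump with i = q+1: |xy^{q+1}z| = (q-k)+(q+1)k = q+qk = q(1+k), which is composite (both factors ≥ 2). So xy^{q+1}z = 0^{q(1+k)} ∉ L.
This contradicts the pumping lemma, so L is not regular.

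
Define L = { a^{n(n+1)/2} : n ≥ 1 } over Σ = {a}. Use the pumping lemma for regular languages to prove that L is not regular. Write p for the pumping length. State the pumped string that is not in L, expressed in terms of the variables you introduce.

a^{p(p+1)/2+k}

Assume L is regular. Let p be the pumping length given by the pumping lemma.
Take w = a^{p(p+1)/2} ∈ L with |w| = p(p+1)/2 ≥ p.
By the pumping lemma, w = xyz with |xy| ≤ p and y is nonempty.
Then y = a^k for some k with 1 ≤ k ≤ p.
Pump with i = 2: xy^2z = a^{p(p+1)/2+k}. Since 1 ≤ k ≤ p, p(p+1)/2 < p(p+1)/2+k ≤ p(p+1)/2+p < (p+1)(p+2)/2, so p(p+1)/2+k is strictly between consecutive triangular numbers. So xy^2z ∉ L.
This is a contradiction; hence L is not regular.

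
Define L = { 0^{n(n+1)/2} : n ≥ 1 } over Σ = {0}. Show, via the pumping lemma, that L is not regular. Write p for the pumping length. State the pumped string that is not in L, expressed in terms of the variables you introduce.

Assume L is regular. Let p be the pumping length given by the pumping lemma.
Take w = 0^{p(p+1)/2} ∈ L with |w| = p(p+1)/2 ≥ p.
By the pumping lemma, w = xyz with |xy| ≤ p and |y| ≥ 1.
Then y = 0^k for some k with 1 ≤ k ≤ p.
Pump with i = 2: xy^2z = 0^{p(p+1)/2+k}. Since 1 ≤ k ≤ p, p(p+1)/2 < p(p+1)/2+k ≤ p(p+1)/2+p < (p+1)(p+2)/2, so p(p+1)/2+k is strictly between consecutive triangular numbers. So xy^2z ∉ L.
Contradiction. Therefore L is not regular.

0^{p(p+1)/2+k}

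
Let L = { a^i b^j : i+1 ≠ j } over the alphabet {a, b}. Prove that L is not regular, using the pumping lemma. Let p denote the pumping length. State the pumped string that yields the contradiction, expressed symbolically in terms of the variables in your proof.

Toward a contradiction, assume L is regular with pumping length p.
Choose w = a^p b^{p+p!+1}. Since p ≠ (p+p!+1)-1 = p+p!, w ∈ L; and |w| ≥ p.
Write w = xyz as guaranteed by the lemma, with |xy| ≤ p and |y| ≥ 1.
Since the first p symbols of w are all a's and |xy| ≤ p, y lies entirely in the leading a-block: y = a^k for some k with 1 ≤ k ≤ p.
Since 1 ≤ k ≤ p, k divides p!; set t = 1 + p!/k. Then xy^t z has p + (p!/k)·k = p + p! copies of a. Now the a-count is p+p! and (b-count)-1 = (p+p!+1)-1 = p+p!, so i+1 ≠ j fails. So xy^t z = a^{p+p!} b^{p+p!+1} ∉ L.
This is a contradiction; hence L is not regular.

a^{p+p!} b^{p+p!+1}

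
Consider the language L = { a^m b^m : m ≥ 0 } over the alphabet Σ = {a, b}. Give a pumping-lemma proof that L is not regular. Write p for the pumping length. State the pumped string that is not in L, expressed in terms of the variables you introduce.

Toward a contradiction, assume L is regular with pumping length p.
Choose w = a^p b^p, which is in L with |w| = 2p ≥ p.
The pumping lemma gives a decomposition w = xyz where |xy| ≤ p and |y| > 0.
The first p characters of w are a's, so xy (and hence y) consists only of a's. Write y = a^k, 1 ≤ k ≤ p.
Pump with i = 2: xy^2z = a^{p+k} b^p. For this to lie in L we would need p = p+k, which forces k = 0. But k ≥ 1, so xy^2z ∉ L.
Contradiction. Therefore L is not regular.

a^{p+k} b^p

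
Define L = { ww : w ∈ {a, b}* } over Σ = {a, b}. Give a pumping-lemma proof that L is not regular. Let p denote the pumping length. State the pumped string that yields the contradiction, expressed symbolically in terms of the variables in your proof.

a^{p+k} b^p a^p b^p

Assume L is regular; let p be its pumping constant.
Take w = a^p b^p a^p b^p = uu where u = a^pb^p; then w ∈ L and |w| = 4p ≥ p.
Write w = xyz as guaranteed by the lemma, with |xy| ≤ p and y is nonempty.
Because |xy| ≤ p and w begins with p copies of a, we have y = a^k with 1 ≤ k ≤ p.
Pump with i = 2: xy^2z = a^{p+k} b^p a^p b^p, of length 4p+k. Suppose this equals vv. The string starts with a and ends with b, so v does too; thus the boundary between the two copies of v is a b→a transition. There is exactly one such transition, at position 2p+k, so |v| = 2p+k and |vv| = 4p+2k ≠ 4p+k since k ≥ 1. So xy^2z ∉ L.
Contradiction. Therefore L is not regular.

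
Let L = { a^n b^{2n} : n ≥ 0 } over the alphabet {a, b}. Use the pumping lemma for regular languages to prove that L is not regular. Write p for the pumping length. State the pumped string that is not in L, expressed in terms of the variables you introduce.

Toward a contradiction, assume L is regular with pumping length p.
Choose w = a^p b^{2p}, which is in L with |w| = 3p ≥ p.
By the pumping lemma, w = xyz with |xy| ≤ p and |y| ≥ 1.
Because |xy| ≤ p and w begins with p copies of a, we have y = a^k with 1 ≤ k ≤ p.
Pump with i = 2: xy^2z = a^{p+k} b^{2p}. For this to lie in L we would need 2p = 2(p+k), which forces k = 0. But k ≥ 1, so xy^2z ∉ L.
This contradicts the pumping lemma, so L is not regular.

a^{p+k} b^{2p}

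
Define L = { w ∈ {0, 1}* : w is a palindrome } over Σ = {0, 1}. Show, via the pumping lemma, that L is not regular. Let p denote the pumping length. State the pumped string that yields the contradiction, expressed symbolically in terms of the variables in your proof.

0^{p+k} 1 0^p

Toward a contradiction, assume L is regular with pumping length p.
Take w = 0^p 1 0^p, a palindrome of length 2p+1 ≥ p.
The pumping lemma gives a decomposition w = xyz where |xy| ≤ p and |y| > 0.
The first p characters of w are 0's, so xy (and hence y) consists only of 0's. Write y = 0^k, 1 ≤ k ≤ p.
Pump with i = 2: xy^2z = 0^{p+k} 1 0^p. Its reverse is 0^p 1 0^{p+k}, which differs from xy^2z since k ≥ 1. So xy^2z is not a palindrome and xy^2z ∉ L.
This is a contradiction; hence L is not regular.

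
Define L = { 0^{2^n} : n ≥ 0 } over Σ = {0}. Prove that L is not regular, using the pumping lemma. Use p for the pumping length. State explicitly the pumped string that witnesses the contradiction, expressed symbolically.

Assume L is regular. Let p be the pumping length given by the pumping lemma.
Take w = 0^{2^p} ∈ L with |w| = 2^p ≥ p.
Write w = xyz as guaranteed by the lemma, with |xy| ≤ p and |y| > 0.
Then y = 0^k for some k with 1 ≤ k ≤ p.
Pump with i = 2: xy^2z = 0^{2^p+k}. Since 1 ≤ k ≤ p < 2^p, we have 2^p < 2^p+k < 2^{p+1}, so 2^p+k is not a power of 2. So xy^2z ∉ L.
This contradicts the pumping lemma, so L is not regular.

0^{2^p+k}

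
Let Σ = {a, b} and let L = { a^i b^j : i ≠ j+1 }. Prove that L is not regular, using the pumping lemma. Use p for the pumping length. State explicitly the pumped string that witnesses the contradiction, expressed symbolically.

a^{p+p!} b^{p+p!-1}

Toward a contradiction, assume L is regular with pumping length p.
Choose w = a^p b^{p+p!-1}. Since p ≠ (p+p!-1)+1 = p+p!, w ∈ L; and |w| ≥ p.
Write w = xyz as guaranteed by the lemma, with |xy| ≤ p and |y| > 0.
Since the first p symbols of w are all a's and |xy| ≤ p, y lies entirely in the leading a-block: y = a^k for some k with 1 ≤ k ≤ p.
Since 1 ≤ k ≤ p, k divides p!; set t = 1 + p!/k. Then xy^t z has p + (p!/k)·k = p + p! copies of a. Now the a-count is p+p! and (b-count)+1 = (p+p!-1)+1 = p+p!, so i ≠ j+1 fails. So xy^t z = a^{p+p!} b^{p+p!-1} ∉ L.
This is a contradiction; hence L is not regular.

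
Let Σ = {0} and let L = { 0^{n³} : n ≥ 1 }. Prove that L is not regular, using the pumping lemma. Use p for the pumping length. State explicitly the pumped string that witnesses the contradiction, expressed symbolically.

Assume L is regular. Let p be the pumping length given by the pumping lemma.
Take w = 0^{p³} ∈ L with |w| = p³ ≥ p.
The pumping lemma gives a decomposition w = xyz where |xy| ≤ p and y is nonempty.
Then y = 0^k for some k with 1 ≤ k ≤ p.
Pump with i = 2: xy^2z = 0^{p³+k}. Since 1 ≤ k ≤ p, p³ < p³+k ≤ p³+p < p³+3p²+3p+1 = (p+1)³, so p³+k is not a perfect cube. So xy^2z ∉ L.
This contradicts the pumping lemma, so L is not regular.

0^{p³+k}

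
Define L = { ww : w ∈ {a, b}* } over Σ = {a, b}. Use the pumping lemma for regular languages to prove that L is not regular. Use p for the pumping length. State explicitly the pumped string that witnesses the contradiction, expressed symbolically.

Suppose for contradiction that L is regular, and let p be the pumping length.
Take w = a^p b^p a^p b^p = uu where u = a^pb^p; then w ∈ L and |w| = 4p ≥ p.
Write w = xyz as guaranteed by the lemma, with |xy| ≤ p and |y| ≥ 1.
Since the first p symbols of w are all a's and |xy| ≤ p, y lies entirely in the leading a-block: y = a^k for some k with 1 ≤ k ≤ p.
Pump with i = 2: xy^2z = a^{p+k} b^p a^p b^p, of length 4p+k. Suppose this equals vv. The string starts with a and ends with b, so v does too; thus the boundary between the two copies of v is a b→a transition. There is exactly one such transition, at position 2p+k, so |v| = 2p+k and |vv| = 4p+2k ≠ 4p+k since k ≥ 1. So xy^2z ∉ L.
Contradiction. Therefore L is not regular.

a^{p+k} b^p a^p b^p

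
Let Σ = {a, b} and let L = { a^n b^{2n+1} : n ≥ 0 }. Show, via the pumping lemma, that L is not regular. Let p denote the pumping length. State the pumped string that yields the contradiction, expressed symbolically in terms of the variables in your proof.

Suppose for contradiction that L is regular, and let p be the pumping length.
Choose w = a^p b^{2p+1}, which is in L with |w| = 3p+1 ≥ p.
The pumping lemma gives a decomposition w = xyz where |xy| ≤ p and |y| ≥ 1.
Since the first p symbols of w are all a's and |xy| ≤ p, y lies entirely in the leading a-block: y = a^k for some k with 1 ≤ k ≤ p.
Pump with i = 2: xy^2z = a^{p+k} b^{2p+1}. For this to lie in L we would need 2p+1 = 2(p+k)+1, which forces k = 0. But k ≥ 1, so xy^2z ∉ L.
This contradicts the pumping lemma, so L is not regular.

a^{p+k} b^{2p+1}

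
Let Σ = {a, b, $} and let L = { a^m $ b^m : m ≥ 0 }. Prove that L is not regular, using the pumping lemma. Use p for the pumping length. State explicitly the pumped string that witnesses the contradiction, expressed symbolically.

a^{p+k} $ b^p

Suppose for contradiction that L is regular, and let p be the pumping length.
Take w = a^p $ b^p ∈ L with |w| = 2p+1 ≥ p.
The pumping lemma gives a decomposition w = xyz where |xy| ≤ p and |y| > 0.
The first p characters of w are a's, so xy (and hence y) consists only of a's. Write y = a^k, 1 ≤ k ≤ p.
Pump with i = 2: xy^2z = a^{p+k} $ b^p, which would require p+k = p. But k ≥ 1, so xy^2z ∉ L.
This is a contradiction; hence L is not regular.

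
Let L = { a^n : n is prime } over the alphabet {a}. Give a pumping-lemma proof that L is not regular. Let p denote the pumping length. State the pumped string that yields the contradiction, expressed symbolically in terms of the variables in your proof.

Toward a contradiction, assume L is regular with pumping length p.
Let q be a prime with q ≥ p+2 (infinitely many primes exist), and take w = a^q ∈ L with |w| = q ≥ p.
Write w = xyz as guaranteed by the lemma, with |xy| ≤ p and |y| ≥ 1.
Then y = a^k for some k with 1 ≤ k ≤ p.
Since 1 ≤ k ≤ p, |xz| = q-k. Pump with i = q+1: |xy^{q+1}z| = (q-k)+(q+1)k = q+qk = q(1+k), which is composite (both factors ≥ 2). So xy^{q+1}z = a^{q(1+k)} ∉ L.
This is a contradiction; hence L is not regular.

a^{q(1+k)}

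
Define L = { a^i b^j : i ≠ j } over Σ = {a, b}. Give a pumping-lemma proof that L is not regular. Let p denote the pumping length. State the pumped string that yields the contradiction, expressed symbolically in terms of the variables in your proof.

a^{p+p!} b^{p+p!}

Toward a contradiction, assume L is regular with pumping length p.
Choose w = a^p b^{p+p!}. Since p ≠ p+p!, w ∈ L; and |w| ≥ p.
By the pumping lemma, w = xyz with |xy| ≤ p and |y| > 0.
Because |xy| ≤ p and w begins with p copies of a, we have y = a^k with 1 ≤ k ≤ p.
Since 1 ≤ k ≤ p, k divides p!; set t = 1 + p!/k. Then xy^t z has p + (p!/k)·k = p + p! copies of a. Now the a-count equals the b-count, so i ≠ j fails. So xy^t z = a^{p+p!} b^{p+p!} ∉ L.
This contradicts the pumping lemma, so L is not regular.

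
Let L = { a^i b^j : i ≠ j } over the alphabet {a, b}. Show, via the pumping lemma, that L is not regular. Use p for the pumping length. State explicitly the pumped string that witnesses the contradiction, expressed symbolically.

Suppose for contradiction that L is regular, and let p be the pumping length.
Choose w = a^p b^{p+p!}. Since p ≠ p+p!, w ∈ L; and |w| ≥ p.
Write w = xyz as guaranteed by the lemma, with |xy| ≤ p and y is nonempty.
Since the first p symbols of w are all a's and |xy| ≤ p, y lies entirely in the leading a-block: y = a^k for some k with 1 ≤ k ≤ p.
Since 1 ≤ k ≤ p, k divides p!; set t = 1 + p!/k. Then xy^t z has p + (p!/k)·k = p + p! copies of a. Now the a-count equals the b-count, so i ≠ j fails. So xy^t z = a^{p+p!} b^{p+p!} ∉ L.
This is a contradiction; hence L is not regular.

a^{p+p!} b^{p+p!}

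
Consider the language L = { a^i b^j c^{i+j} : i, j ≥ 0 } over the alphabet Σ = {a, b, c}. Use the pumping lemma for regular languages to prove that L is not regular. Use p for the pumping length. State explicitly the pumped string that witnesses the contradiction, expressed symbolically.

Assume L is regular; let p be its pumping constant.
Take w = a^p b^p c^{2p} ∈ L (with i=j=p, i+j=2p), |w| = 4p ≥ p.
By the pumping lemma, w = xyz with |xy| ≤ p and |y| ≥ 1.
Because |xy| ≤ p and w begins with p copies of a, we have y = a^k with 1 ≤ k ≤ p.
Consider xy^2z = a^{p+k} b^p c^{2p}. Now the a- and b-counts sum to 2p+k, but the c-count is 2p ≠ 2p+k. So xy^2z ∉ L.
Contradiction. Therefore L is not regular.

a^{p+k} b^p c^{2p}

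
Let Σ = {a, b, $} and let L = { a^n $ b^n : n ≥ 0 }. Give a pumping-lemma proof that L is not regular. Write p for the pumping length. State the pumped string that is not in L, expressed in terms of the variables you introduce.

Assume L is regular; let p be its pumping constant.
Take w = a^p $ b^p ∈ L with |w| = 2p+1 ≥ p.
The pumping lemma gives a decomposition w = xyz where |xy| ≤ p and y is nonempty.
Since the first p symbols of w are all a's and |xy| ≤ p, y lies entirely in the leading a-block: y = a^k for some k with 1 ≤ k ≤ p.
Pump with i = 2: xy^2z = a^{p+k} $ b^p, which would require p+k = p. But k ≥ 1, so xy^2z ∉ L.
This is a contradiction; hence L is not regular.

a^{p+k} $ b^p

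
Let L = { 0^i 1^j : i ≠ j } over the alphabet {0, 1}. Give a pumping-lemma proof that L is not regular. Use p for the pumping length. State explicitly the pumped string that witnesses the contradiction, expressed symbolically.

Suppose for contradiction that L is regular, and let p be the pumping length.
Choose w = 0^p 1^{p+p!}. Since p ≠ p+p!, w ∈ L; and |w| ≥ p.
Write w = xyz as guaranteed by the lemma, with |xy| ≤ p and |y| ≥ 1.
The first p characters of w are 0's, so xy (and hence y) consists only of 0's. Write y = 0^k, 1 ≤ k ≤ p.
Since 1 ≤ k ≤ p, k divides p!; set t = 1 + p!/k. Then xy^t z has p + (p!/k)·k = p + p! copies of 0. Now the 0-count equals the 1-count, so i ≠ j fails. So xy^t z = 0^{p+p!} 1^{p+p!} ∉ L.
This is a contradiction; hence L is not regular.

0^{p+p!} 1^{p+p!}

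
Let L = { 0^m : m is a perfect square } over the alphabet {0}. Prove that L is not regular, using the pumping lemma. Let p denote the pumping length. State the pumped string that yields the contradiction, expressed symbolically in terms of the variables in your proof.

0^{p²+k}

Toward a contradiction, assume L is regular with pumping length p.
Take w = 0^{p²} ∈ L with |w| = p² ≥ p.
The pumping lemma gives a decomposition w = xyz where |xy| ≤ p and y is nonempty.
Then y = 0^k for some k with 1 ≤ k ≤ p.
Pump with i = 2: xy^2z = 0^{p²+k}. Since 1 ≤ k ≤ p, p² < p²+k ≤ p²+p < (p+1)², so p²+k lies strictly between consecutive squares and is not a perfect square. So xy^2z ∉ L.
Contradiction. Therefore L is not regular.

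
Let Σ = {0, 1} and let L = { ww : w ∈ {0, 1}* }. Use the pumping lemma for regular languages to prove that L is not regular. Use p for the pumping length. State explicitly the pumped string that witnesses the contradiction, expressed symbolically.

Toward a contradiction, assume L is regular with pumping length p.
Take w = 0^p 1^p 0^p 1^p = uu where u = 0^p1^p; then w ∈ L and |w| = 4p ≥ p.
The pumping lemma gives a decomposition w = xyz where |xy| ≤ p and |y| ≥ 1.
Because |xy| ≤ p and w begins with p copies of 0, we have y = 0^k with 1 ≤ k ≤ p.
Pump with i = 2: xy^2z = 0^{p+k} 1^p 0^p 1^p, of length 4p+k. Suppose this equals vv. The string starts with 0 and ends with 1, so v does too; thus the boundary between the two copies of v is a 1→0 transition. There is exactly one such transition, at position 2p+k, so |v| = 2p+k and |vv| = 4p+2k ≠ 4p+k since k ≥ 1. So xy^2z ∉ L.
This contradicts the pumping lemma, so L is not regular.

0^{p+k} 1^p 0^p 1^p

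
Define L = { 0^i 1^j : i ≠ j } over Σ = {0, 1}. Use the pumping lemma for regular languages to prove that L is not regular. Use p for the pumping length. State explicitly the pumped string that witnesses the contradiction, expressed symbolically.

Suppose for contradiction that L is regular, and let p be the pumping length.
Choose w = 0^p 1^{p+p!}. Since p ≠ p+p!, w ∈ L; and |w| ≥ p.
By the pumping lemma, w = xyz with |xy| ≤ p and |y| ≥ 1.
Since the first p symbols of w are all 0's and |xy| ≤ p, y lies entirely in the leading 0-block: y = 0^k for some k with 1 ≤ k ≤ p.
Since 1 ≤ k ≤ p, k divides p!; set t = 1 + p!/k. Then xy^t z has p + (p!/k)·k = p + p! copies of 0. Now the 0-count equals the 1-count, so i ≠ j fails. So xy^t z = 0^{p+p!} 1^{p+p!} ∉ L.
This is a contradiction; hence L is not regular.

0^{p+p!} 1^{p+p!}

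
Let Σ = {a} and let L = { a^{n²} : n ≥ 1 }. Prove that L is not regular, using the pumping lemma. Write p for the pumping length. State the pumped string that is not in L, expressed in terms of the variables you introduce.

Assume L is regular. Let p be the pumping length given by the pumping lemma.
Take w = a^{p²} ∈ L with |w| = p² ≥ p.
Write w = xyz as guaranteed by the lemma, with |xy| ≤ p and |y| ≥ 1.
Then y = a^k for some k with 1 ≤ k ≤ p.
Pump with i = 2: xy^2z = a^{p²+k}. Since 1 ≤ k ≤ p, p² < p²+k ≤ p²+p < (p+1)², so p²+k lies strictly between consecutive squares and is not a perfect square. So xy^2z ∉ L.
Contradiction. Therefore L is not regular.

a^{p²+k}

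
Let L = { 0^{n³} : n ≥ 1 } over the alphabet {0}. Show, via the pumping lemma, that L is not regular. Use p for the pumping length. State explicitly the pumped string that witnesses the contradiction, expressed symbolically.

Assume L is regular; let p be its pumping constant.
Take w = 0^{p³} ∈ L with |w| = p³ ≥ p.
Write w = xyz as guaranteed by the lemma, with |xy| ≤ p and y is nonempty.
Then y = 0^k for some k with 1 ≤ k ≤ p.
Pump with i = 2: xy^2z = 0^{p³+k}. Since 1 ≤ k ≤ p, p³ < p³+k ≤ p³+p < p³+3p²+3p+1 = (p+1)³, so p³+k is not a perfect cube. So xy^2z ∉ L.
This is a contradiction; hence L is not regular.

0^{p³+k}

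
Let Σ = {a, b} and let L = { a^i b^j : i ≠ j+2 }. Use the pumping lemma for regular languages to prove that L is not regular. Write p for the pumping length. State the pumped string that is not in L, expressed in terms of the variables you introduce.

Toward a contradiction, assume L is regular with pumping length p.
Choose w = a^p b^{p+p!-2}. Since p ≠ (p+p!-2)+2 = p+p!, w ∈ L; and |w| ≥ p.
Write w = xyz as guaranteed by the lemma, with |xy| ≤ p and y is nonempty.
The first p characters of w are a's, so xy (and hence y) consists only of a's. Write y = a^k, 1 ≤ k ≤ p.
Since 1 ≤ k ≤ p, k divides p!; set t = 1 + p!/k. Then xy^t z has p + (p!/k)·k = p + p! copies of a. Now the a-count is p+p! and (b-count)+2 = (p+p!-2)+2 = p+p!, so i ≠ j+2 fails. So xy^t z = a^{p+p!} b^{p+p!-2} ∉ L.
This is a contradiction; hence L is not regular.

a^{p+p!} b^{p+p!-2}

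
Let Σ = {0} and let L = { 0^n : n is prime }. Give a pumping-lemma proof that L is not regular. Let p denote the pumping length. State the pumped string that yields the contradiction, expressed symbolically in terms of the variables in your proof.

Toward a contradiction, assume L is regular with pumping length p.
Let q be a prime with q ≥ p+2 (infinitely many primes exist), and take w = 0^q ∈ L with |w| = q ≥ p.
By the pumping lemma, w = xyz with |xy| ≤ p and |y| ≥ 1.
Then y = 0^k for some k with 1 ≤ k ≤ p.
Since 1 ≤ k ≤ p, |xz| = q-k. Pump with i = q+1: |xy^{q+1}z| = (q-k)+(q+1)k = q+qk = q(1+k), which is composite (both factors ≥ 2). So xy^{q+1}z = 0^{q(1+k)} ∉ L.
Contradiction. Therefore L is not regular.

0^{q(1+k)}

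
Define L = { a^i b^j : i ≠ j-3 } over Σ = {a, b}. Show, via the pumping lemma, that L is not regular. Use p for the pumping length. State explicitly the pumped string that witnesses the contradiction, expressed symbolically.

Assume L is regular; let p be its pumping constant.
Choose w = a^p b^{p+p!+3}. Since p ≠ (p+p!+3)-3 = p+p!, w ∈ L; and |w| ≥ p.
By the pumping lemma, w = xyz with |xy| ≤ p and y is nonempty.
Because |xy| ≤ p and w begins with p copies of a, we have y = a^k with 1 ≤ k ≤ p.
Since 1 ≤ k ≤ p, k divides p!; set t = 1 + p!/k. Then xy^t z has p + (p!/k)·k = p + p! copies of a. Now the a-count is p+p! and (b-count)-3 = (p+p!+3)-3 = p+p!, so i ≠ j-3 fails. So xy^t z = a^{p+p!} b^{p+p!+3} ∉ L.
This is a contradiction; hence L is not regular.

a^{p+p!} b^{p+p!+3}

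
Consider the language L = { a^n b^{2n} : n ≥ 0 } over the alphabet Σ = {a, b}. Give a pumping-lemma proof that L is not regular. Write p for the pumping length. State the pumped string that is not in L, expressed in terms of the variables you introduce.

a^{p+k} b^{2p}

Suppose for contradiction that L is regular, and let p be the pumping length.
Choose w = a^p b^{2p}, which is in L with |w| = 3p ≥ p.
The pumping lemma gives a decomposition w = xyz where |xy| ≤ p and y is nonempty.
Because |xy| ≤ p and w begins with p copies of a, we have y = a^k with 1 ≤ k ≤ p.
Pump with i = 2: xy^2z = a^{p+k} b^{2p}. For this to lie in L we would need 2p = 2(p+k), which forces k = 0. But k ≥ 1, so xy^2z ∉ L.
This contradicts the pumping lemma, so L is not regular.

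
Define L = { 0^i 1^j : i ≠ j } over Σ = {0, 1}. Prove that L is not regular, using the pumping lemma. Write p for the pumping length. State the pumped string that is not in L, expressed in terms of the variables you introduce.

0^{p+p!} 1^{p+p!}

Assume L is regular; let p be its pumping constant.
Choose w = 0^p 1^{p+p!}. Since p ≠ p+p!, w ∈ L; and |w| ≥ p.
By the pumping lemma, w = xyz with |xy| ≤ p and |y| > 0.
The first p characters of w are 0's, so xy (and hence y) consists only of 0's. Write y = 0^k, 1 ≤ k ≤ p.
Since 1 ≤ k ≤ p, k divides p!; set t = 1 + p!/k. Then xy^t z has p + (p!/k)·k = p + p! copies of 0. Now the 0-count equals the 1-count, so i ≠ j fails. So xy^t z = 0^{p+p!} 1^{p+p!} ∉ L.
This contradicts the pumping lemma, so L is not regular.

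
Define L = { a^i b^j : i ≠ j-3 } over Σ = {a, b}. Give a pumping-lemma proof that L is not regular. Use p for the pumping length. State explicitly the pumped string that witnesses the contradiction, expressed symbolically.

a^{p+p!} b^{p+p!+3}

Suppose for contradiction that L is regular, and let p be the pumping length.
Choose w = a^p b^{p+p!+3}. Since p ≠ (p+p!+3)-3 = p+p!, w ∈ L; and |w| ≥ p.
By the pumping lemma, w = xyz with |xy| ≤ p and |y| ≥ 1.
The first p characters of w are a's, so xy (and hence y) consists only of a's. Write y = a^k, 1 ≤ k ≤ p.
Since 1 ≤ k ≤ p, k divides p!; set t = 1 + p!/k. Then xy^t z has p + (p!/k)·k = p + p! copies of a. Now the a-count is p+p! and (b-count)-3 = (p+p!+3)-3 = p+p!, so i ≠ j-3 fails. So xy^t z = a^{p+p!} b^{p+p!+3} ∉ L.
This is a contradiction; hence L is not regular.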